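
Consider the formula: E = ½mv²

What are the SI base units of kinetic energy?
Units of each symbol in E = ½mv²:
  m (mass): kg
  v (speed): m/s  → to the power 2, contributes m²/s²
  The factor ½ is dimensionless.

Multiplying the contributions: [kg] · [m²/s²]
Adding exponents of each base unit: kg: 1, m: 2, s: -2
SI base units of kinetic energy: kg·m²/s²

Answer: kg·m²/s²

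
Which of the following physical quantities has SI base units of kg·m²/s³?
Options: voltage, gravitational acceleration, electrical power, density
Checking the SI base units of each option:
  voltage (V = IR): kg·m²/(s³·A)  ✗
  gravitational acceleration (g = GM/r²): m/s²  ✗
  electrical power (P = IV): kg·m²/s³  ✓ matches
  density (ρ = m/V): kg/m³  ✗

Only electrical power has units kg·m²/s³.

Answer: electrical power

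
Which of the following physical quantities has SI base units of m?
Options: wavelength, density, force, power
Checking the SI base units of each option:
  wavelength (λ = v/f): m  ✓ matches
  density (ρ = m/V): kg/m³  ✗
  force (F = ma): kg·m/s²  ✗
  power (P = W/t): kg·m²/s³  ✗

Only wavelength has units m.

Answer: wavelength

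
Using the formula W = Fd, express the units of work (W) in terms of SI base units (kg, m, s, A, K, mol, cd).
Units of each symbol in W = Fd:
  F (force): kg·m/s²
  d (displacement): m

Multiplying the contributions: [kg·m/s²] · [m]
Adding exponents of each base unit: kg: 1, m: 2, s: -2
SI base units of work: kg·m²/s²

Answer: kg·m²/s²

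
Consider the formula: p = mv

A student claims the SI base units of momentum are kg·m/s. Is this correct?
Units of each symbol in p = mv:
  m (mass): kg
  v (velocity): m/s

Multiplying the contributions: [kg] · [m/s]
Adding exponents of each base unit: kg: 1, m: 1, s: -1
SI base units of momentum: kg·m/s

The claimed units kg·m/s match the derived units, so the claim is correct.

Answer: Yes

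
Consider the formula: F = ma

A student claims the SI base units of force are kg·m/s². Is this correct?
Units of each symbol in F = ma:
  m (mass): kg
  a (acceleration): m/s²

Multiplying the contributions: [kg] · [m/s²]
Adding exponents of each base unit: kg: 1, m: 1, s: -2
SI base units of force: kg·m/s²

The claimed units kg·m/s² match the derived units, so the claim is correct.

Answer: Yes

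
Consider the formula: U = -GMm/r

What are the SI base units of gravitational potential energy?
Units of each symbol in U = -GMm/r:
  G (gravitational constant): m³/(kg·s²)
  M (mass): kg
  m (mass): kg
  r (distance): m  → in the denominator, contributes 1/m
  The minus sign does not affect the units.

Multiplying the contributions: [m³/(kg·s²)] · [kg] · [kg] · [1/m]
Adding exponents of each base unit: kg: 1, m: 2, s: -2
SI base units of gravitational potential energy: kg·m²/s²

Answer: kg·m²/s²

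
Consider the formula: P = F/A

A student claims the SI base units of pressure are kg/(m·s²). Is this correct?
Units of each symbol in P = F/A:
  F (force): kg·m/s²
  A (area): m²  → in the denominator, contributes 1/m²

Multiplying the contributions: [kg·m/s²] · [1/m²]
Adding exponents of each base unit: kg: 1, m: -1, s: -2
SI base units of pressure: kg/(m·s²)

The claimed units kg/(m·s²) match the derived units, so the claim is correct.

Answer: Yes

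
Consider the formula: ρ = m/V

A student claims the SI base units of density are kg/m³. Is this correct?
Units of each symbol in ρ = m/V:
  m (mass): kg
  V (volume): m³  → in the denominator, contributes 1/m³

Multiplying the contributions: [kg] · [1/m³]
Adding exponents of each base unit: kg: 1, m: -3
SI base units of density: kg/m³

The claimed units kg/m³ match the derived units, so the claim is correct.

Answer: Yes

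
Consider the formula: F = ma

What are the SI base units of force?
Units of each symbol in F = ma:
  m (mass): kg
  a (acceleration): m/s²

Multiplying the contributions: [kg] · [m/s²]
Adding exponents of each base unit: kg: 1, m: 1, s: -2
SI base units of force: kg·m/s²

Answer: kg·m/s²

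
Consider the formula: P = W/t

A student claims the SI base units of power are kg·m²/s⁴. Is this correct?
Units of each symbol in P = W/t:
  W (work): kg·m²/s²
  t (time): s  → in the denominator, contributes 1/s

Multiplying the contributions: [kg·m²/s²] · [1/s]
Adding exponents of each base unit: kg: 1, m: 2, s: -3
SI base units of power: kg·m²/s³

The claimed units kg·m²/s⁴ (exponents kg: 1, m: 2, s: -4) do not match the derived units kg·m²/s³ (exponents kg: 1, m: 2, s: -3), so the claim is incorrect.

Answer: No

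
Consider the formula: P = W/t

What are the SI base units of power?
Units of each symbol in P = W/t:
  W (work): kg·m²/s²
  t (time): s  → in the denominator, contributes 1/s

Multiplying the contributions: [kg·m²/s²] · [1/s]
Adding exponents of each base unit: kg: 1, m: 2, s: -3
SI base units of power: kg·m²/s³

Answer: kg·m²/s³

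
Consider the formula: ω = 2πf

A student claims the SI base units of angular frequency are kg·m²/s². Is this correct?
Units of each symbol in ω = 2πf:
  f (frequency): 1/s
  The factor 2π is dimensionless.

Multiplying the contributions: [1/s]
Adding exponents of each base unit: s: -1
SI base units of angular frequency: 1/s

The claimed units kg·m²/s² (exponents kg: 1, m: 2, s: -2) do not match the derived units 1/s (exponents s: -1), so the claim is incorrect.

Answer: No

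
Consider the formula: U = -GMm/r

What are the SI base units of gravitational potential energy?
Units of each symbol in U = -GMm/r:
  G (gravitational constant): m³/(kg·s²)
  M (mass): kg
  m (mass): kg
  r (distance): m  → in the denominator, contributes 1/m
  The minus sign does not affect the units.

Multiplying the contributions: [m³/(kg·s²)] · [kg] · [kg] · [1/m]
Adding exponents of each base unit: kg: 1, m: 2, s: -2
SI base units of gravitational potential energy: kg·m²/s²

Answer: kg·m²/s²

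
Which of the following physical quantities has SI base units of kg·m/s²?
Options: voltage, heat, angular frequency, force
Checking the SI base units of each option:
  voltage (V = IR): kg·m²/(s³·A)  ✗
  heat (Q = mcΔT): kg·m²/s²  ✗
  angular frequency (ω = 2πf): 1/s  ✗
  force (F = ma): kg·m/s²  ✓ matches

Only force has units kg·m/s².

Answer: force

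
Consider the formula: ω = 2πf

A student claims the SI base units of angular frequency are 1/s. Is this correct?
Units of each symbol in ω = 2πf:
  f (frequency): 1/s
  The factor 2π is dimensionless.

Multiplying the contributions: [1/s]
Adding exponents of each base unit: s: -1
SI base units of angular frequency: 1/s

The claimed units 1/s match the derived units, so the claim is correct.

Answer: Yes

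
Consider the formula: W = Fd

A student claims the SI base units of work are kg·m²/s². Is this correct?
Units of each symbol in W = Fd:
  F (force): kg·m/s²
  d (displacement): m

Multiplying the contributions: [kg·m/s²] · [m]
Adding exponents of each base unit: kg: 1, m: 2, s: -2
SI base units of work: kg·m²/s²

The claimed units kg·m²/s² match the derived units, so the claim is correct.

Answer: Yes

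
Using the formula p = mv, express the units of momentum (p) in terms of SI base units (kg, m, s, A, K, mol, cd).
Units of each symbol in p = mv:
  m (mass): kg
  v (velocity): m/s

Multiplying the contributions: [kg] · [m/s]
Adding exponents of each base unit: kg: 1, m: 1, s: -1
SI base units of momentum: kg·m/s

Answer: kg·m/s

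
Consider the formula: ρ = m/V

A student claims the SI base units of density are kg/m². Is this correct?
Units of each symbol in ρ = m/V:
  m (mass): kg
  V (volume): m³  → in the denominator, contributes 1/m³

Multiplying the contributions: [kg] · [1/m³]
Adding exponents of each base unit: kg: 1, m: -3
SI base units of density: kg/m³

The claimed units kg/m² (exponents kg: 1, m: -2) do not match the derived units kg/m³ (exponents kg: 1, m: -3), so the claim is incorrect.

Answer: No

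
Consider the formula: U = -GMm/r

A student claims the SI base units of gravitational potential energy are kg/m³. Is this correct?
Units of each symbol in U = -GMm/r:
  G (gravitational constant): m³/(kg·s²)
  M (mass): kg
  m (mass): kg
  r (distance): m  → in the denominator, contributes 1/m
  The minus sign does not affect the units.

Multiplying the contributions: [m³/(kg·s²)] · [kg] · [kg] · [1/m]
Adding exponents of each base unit: kg: 1, m: 2, s: -2
SI base units of gravitational potential energy: kg·m²/s²

The claimed units kg/m³ (exponents kg: 1, m: -3) do not match the derived units kg·m²/s² (exponents kg: 1, m: 2, s: -2), so the claim is incorrect.

Answer: No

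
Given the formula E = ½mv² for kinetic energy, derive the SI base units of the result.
Units of each symbol in E = ½mv²:
  m (mass): kg
  v (speed): m/s  → to the power 2, contributes m²/s²
  The factor ½ is dimensionless.

Multiplying the contributions: [kg] · [m²/s²]
Adding exponents of each base unit: kg: 1, m: 2, s: -2
SI base units of kinetic energy: kg·m²/s²

Answer: kg·m²/s²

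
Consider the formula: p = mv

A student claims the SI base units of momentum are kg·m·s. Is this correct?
Units of each symbol in p = mv:
  m (mass): kg
  v (velocity): m/s

Multiplying the contributions: [kg] · [m/s]
Adding exponents of each base unit: kg: 1, m: 1, s: -1
SI base units of momentum: kg·m/s

The claimed units kg·m·s (exponents kg: 1, m: 1, s: 1) do not match the derived units kg·m/s (exponents kg: 1, m: 1, s: -1), so the claim is incorrect.

Answer: No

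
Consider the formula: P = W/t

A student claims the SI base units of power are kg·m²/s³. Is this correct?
Units of each symbol in P = W/t:
  W (work): kg·m²/s²
  t (time): s  → in the denominator, contributes 1/s

Multiplying the contributions: [kg·m²/s²] · [1/s]
Adding exponents of each base unit: kg: 1, m: 2, s: -3
SI base units of power: kg·m²/s³

The claimed units kg·m²/s³ match the derived units, so the claim is correct.

Answer: Yes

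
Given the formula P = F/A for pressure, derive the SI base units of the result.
Units of each symbol in P = F/A:
  F (force): kg·m/s²
  A (area): m²  → in the denominator, contributes 1/m²

Multiplying the contributions: [kg·m/s²] · [1/m²]
Adding exponents of each base unit: kg: 1, m: -1, s: -2
SI base units of pressure: kg/(m·s²)

Answer: kg/(m·s²)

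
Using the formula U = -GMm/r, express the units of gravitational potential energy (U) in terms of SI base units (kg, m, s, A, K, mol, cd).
Units of each symbol in U = -GMm/r:
  G (gravitational constant): m³/(kg·s²)
  M (mass): kg
  m (mass): kg
  r (distance): m  → in the denominator, contributes 1/m
  The minus sign does not affect the units.

Multiplying the contributions: [m³/(kg·s²)] · [kg] · [kg] · [1/m]
Adding exponents of each base unit: kg: 1, m: 2, s: -2
SI base units of gravitational potential energy: kg·m²/s²

Answer: kg·m²/s²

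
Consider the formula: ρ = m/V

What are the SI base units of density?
Units of each symbol in ρ = m/V:
  m (mass): kg
  V (volume): m³  → in the denominator, contributes 1/m³

Multiplying the contributions: [kg] · [1/m³]
Adding exponents of each base unit: kg: 1, m: -3
SI base units of density: kg/m³

Answer: kg/m³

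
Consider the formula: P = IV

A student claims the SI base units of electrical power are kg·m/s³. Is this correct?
Units of each symbol in P = IV:
  I (current): A
  V (voltage, in volts): kg·m²/(s³·A)

Multiplying the contributions: [A] · [kg·m²/(s³·A)]
Adding exponents of each base unit: kg: 1, m: 2, s: -3
SI base units of electrical power: kg·m²/s³

The claimed units kg·m/s³ (exponents kg: 1, m: 1, s: -3) do not match the derived units kg·m²/s³ (exponents kg: 1, m: 2, s: -3), so the claim is incorrect.

Answer: No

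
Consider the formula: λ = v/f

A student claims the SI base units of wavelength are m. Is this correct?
Units of each symbol in λ = v/f:
  v (wave speed): m/s
  f (frequency): 1/s  → in the denominator, contributes s

Multiplying the contributions: [m/s] · [s]
Adding exponents of each base unit: m: 1
SI base units of wavelength: m

The claimed units m match the derived units, so the claim is correct.

Answer: Yes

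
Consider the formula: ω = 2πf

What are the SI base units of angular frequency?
Units of each symbol in ω = 2πf:
  f (frequency): 1/s
  The factor 2π is dimensionless.

Multiplying the contributions: [1/s]
Adding exponents of each base unit: s: -1
SI base units of angular frequency: 1/s

Answer: 1/s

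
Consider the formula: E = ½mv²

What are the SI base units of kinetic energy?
Units of each symbol in E = ½mv²:
  m (mass): kg
  v (speed): m/s  → to the power 2, contributes m²/s²
  The factor ½ is dimensionless.

Multiplying the contributions: [kg] · [m²/s²]
Adding exponents of each base unit: kg: 1, m: 2, s: -2
SI base units of kinetic energy: kg·m²/s²

Answer: kg·m²/s²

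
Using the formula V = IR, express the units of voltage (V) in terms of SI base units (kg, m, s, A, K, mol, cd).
Units of each symbol in V = IR:
  I (current): A
  R (resistance, in ohms): kg·m²/(s³·A²)

Multiplying the contributions: [A] · [kg·m²/(s³·A²)]
Adding exponents of each base unit: kg: 1, m: 2, s: -3, A: -1
SI base units of voltage: kg·m²/(s³·A)

Answer: kg·m²/(s³·A)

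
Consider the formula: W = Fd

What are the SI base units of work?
Units of each symbol in W = Fd:
  F (force): kg·m/s²
  d (displacement): m

Multiplying the contributions: [kg·m/s²] · [m]
Adding exponents of each base unit: kg: 1, m: 2, s: -2
SI base units of work: kg·m²/s²

Answer: kg·m²/s²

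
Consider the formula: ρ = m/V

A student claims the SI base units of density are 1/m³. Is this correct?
Units of each symbol in ρ = m/V:
  m (mass): kg
  V (volume): m³  → in the denominator, contributes 1/m³

Multiplying the contributions: [kg] · [1/m³]
Adding exponents of each base unit: kg: 1, m: -3
SI base units of density: kg/m³

The claimed units 1/m³ (exponents m: -3) do not match the derived units kg/m³ (exponents kg: 1, m: -3), so the claim is incorrect.

Answer: No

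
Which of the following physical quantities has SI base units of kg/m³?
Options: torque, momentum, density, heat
Checking the SI base units of each option:
  torque (τ = Fr): kg·m²/s²  ✗
  momentum (p = mv): kg·m/s  ✗
  density (ρ = m/V): kg/m³  ✓ matches
  heat (Q = mcΔT): kg·m²/s²  ✗

Only density has units kg/m³.

Answer: density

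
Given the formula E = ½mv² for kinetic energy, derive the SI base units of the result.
Units of each symbol in E = ½mv²:
  m (mass): kg
  v (speed): m/s  → to the power 2, contributes m²/s²
  The factor ½ is dimensionless.

Multiplying the contributions: [kg] · [m²/s²]
Adding exponents of each base unit: kg: 1, m: 2, s: -2
SI base units of kinetic energy: kg·m²/s²

Answer: kg·m²/s²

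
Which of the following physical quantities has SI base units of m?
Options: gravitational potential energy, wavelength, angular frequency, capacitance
Checking the SI base units of each option:
  gravitational potential energy (U = -GMm/r): kg·m²/s²  ✗
  wavelength (λ = v/f): m  ✓ matches
  angular frequency (ω = 2πf): 1/s  ✗
  capacitance (C = Q/V): s⁴·A²/(kg·m²)  ✗

Only wavelength has units m.

Answer: wavelength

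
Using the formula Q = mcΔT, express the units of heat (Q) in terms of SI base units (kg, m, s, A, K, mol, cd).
Units of each symbol in Q = mcΔT:
  m (mass): kg
  c (specific heat capacity, in J/(kg·K)): m²/(s²·K)
  ΔT (temperature change): K

Multiplying the contributions: [kg] · [m²/(s²·K)] · [K]
Adding exponents of each base unit: kg: 1, m: 2, s: -2
SI base units of heat: kg·m²/s²

Answer: kg·m²/s²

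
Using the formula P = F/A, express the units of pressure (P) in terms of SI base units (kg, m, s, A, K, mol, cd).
Units of each symbol in P = F/A:
  F (force): kg·m/s²
  A (area): m²  → in the denominator, contributes 1/m²

Multiplying the contributions: [kg·m/s²] · [1/m²]
Adding exponents of each base unit: kg: 1, m: -1, s: -2
SI base units of pressure: kg/(m·s²)

Answer: kg/(m·s²)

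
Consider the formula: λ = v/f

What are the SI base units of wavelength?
Units of each symbol in λ = v/f:
  v (wave speed): m/s
  f (frequency): 1/s  → in the denominator, contributes s

Multiplying the contributions: [m/s] · [s]
Adding exponents of each base unit: m: 1
SI base units of wavelength: m

Answer: m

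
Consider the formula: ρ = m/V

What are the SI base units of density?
Units of each symbol in ρ = m/V:
  m (mass): kg
  V (volume): m³  → in the denominator, contributes 1/m³

Multiplying the contributions: [kg] · [1/m³]
Adding exponents of each base unit: kg: 1, m: -3
SI base units of density: kg/m³

Answer: kg/m³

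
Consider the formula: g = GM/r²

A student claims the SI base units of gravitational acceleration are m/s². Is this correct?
Units of each symbol in g = GM/r²:
  G (gravitational constant): m³/(kg·s²)
  M (mass): kg
  r (distance): m  → to the power 2 in the denominator, contributes 1/m²

Multiplying the contributions: [m³/(kg·s²)] · [kg] · [1/m²]
Adding exponents of each base unit: m: 1, s: -2
SI base units of gravitational acceleration: m/s²

The claimed units m/s² match the derived units, so the claim is correct.

Answer: Yes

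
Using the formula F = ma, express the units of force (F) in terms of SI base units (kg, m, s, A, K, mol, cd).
Units of each symbol in F = ma:
  m (mass): kg
  a (acceleration): m/s²

Multiplying the contributions: [kg] · [m/s²]
Adding exponents of each base unit: kg: 1, m: 1, s: -2
SI base units of force: kg·m/s²

Answer: kg·m/s²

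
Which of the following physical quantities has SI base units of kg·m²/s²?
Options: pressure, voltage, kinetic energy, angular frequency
Checking the SI base units of each option:
  pressure (P = F/A): kg/(m·s²)  ✗
  voltage (V = IR): kg·m²/(s³·A)  ✗
  kinetic energy (E = ½mv²): kg·m²/s²  ✓ matches
  angular frequency (ω = 2πf): 1/s  ✗

Only kinetic energy has units kg·m²/s².

Answer: kinetic energy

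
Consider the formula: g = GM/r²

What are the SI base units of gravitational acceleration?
Units of each symbol in g = GM/r²:
  G (gravitational constant): m³/(kg·s²)
  M (mass): kg
  r (distance): m  → to the power 2 in the denominator, contributes 1/m²

Multiplying the contributions: [m³/(kg·s²)] · [kg] · [1/m²]
Adding exponents of each base unit: m: 1, s: -2
SI base units of gravitational acceleration: m/s²

Answer: m/s²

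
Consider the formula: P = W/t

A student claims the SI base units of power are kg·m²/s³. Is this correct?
Units of each symbol in P = W/t:
  W (work): kg·m²/s²
  t (time): s  → in the denominator, contributes 1/s

Multiplying the contributions: [kg·m²/s²] · [1/s]
Adding exponents of each base unit: kg: 1, m: 2, s: -3
SI base units of power: kg·m²/s³

The claimed units kg·m²/s³ match the derived units, so the claim is correct.

Answer: Yes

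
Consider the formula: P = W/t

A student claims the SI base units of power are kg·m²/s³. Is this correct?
Units of each symbol in P = W/t:
  W (work): kg·m²/s²
  t (time): s  → in the denominator, contributes 1/s

Multiplying the contributions: [kg·m²/s²] · [1/s]
Adding exponents of each base unit: kg: 1, m: 2, s: -3
SI base units of power: kg·m²/s³

The claimed units kg·m²/s³ match the derived units, so the claim is correct.

Answer: Yes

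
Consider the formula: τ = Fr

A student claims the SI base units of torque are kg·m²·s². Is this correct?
Units of each symbol in τ = Fr:
  F (force): kg·m/s²
  r (lever arm): m

Multiplying the contributions: [kg·m/s²] · [m]
Adding exponents of each base unit: kg: 1, m: 2, s: -2
SI base units of torque: kg·m²/s²

The claimed units kg·m²·s² (exponents kg: 1, m: 2, s: 2) do not match the derived units kg·m²/s² (exponents kg: 1, m: 2, s: -2), so the claim is incorrect.

Answer: No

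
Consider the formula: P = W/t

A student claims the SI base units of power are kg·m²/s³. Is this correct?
Units of each symbol in P = W/t:
  W (work): kg·m²/s²
  t (time): s  → in the denominator, contributes 1/s

Multiplying the contributions: [kg·m²/s²] · [1/s]
Adding exponents of each base unit: kg: 1, m: 2, s: -3
SI base units of power: kg·m²/s³

The claimed units kg·m²/s³ match the derived units, so the claim is correct.

Answer: Yes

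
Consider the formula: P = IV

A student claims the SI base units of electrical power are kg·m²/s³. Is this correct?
Units of each symbol in P = IV:
  I (current): A
  V (voltage, in volts): kg·m²/(s³·A)

Multiplying the contributions: [A] · [kg·m²/(s³·A)]
Adding exponents of each base unit: kg: 1, m: 2, s: -3
SI base units of electrical power: kg·m²/s³

The claimed units kg·m²/s³ match the derived units, so the claim is correct.

Answer: Yes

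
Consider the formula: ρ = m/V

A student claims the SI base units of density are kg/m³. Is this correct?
Units of each symbol in ρ = m/V:
  m (mass): kg
  V (volume): m³  → in the denominator, contributes 1/m³

Multiplying the contributions: [kg] · [1/m³]
Adding exponents of each base unit: kg: 1, m: -3
SI base units of density: kg/m³

The claimed units kg/m³ match the derived units, so the claim is correct.

Answer: Yes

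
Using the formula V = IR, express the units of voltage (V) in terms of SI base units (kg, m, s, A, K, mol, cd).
Units of each symbol in V = IR:
  I (current): A
  R (resistance, in ohms): kg·m²/(s³·A²)

Multiplying the contributions: [A] · [kg·m²/(s³·A²)]
Adding exponents of each base unit: kg: 1, m: 2, s: -3, A: -1
SI base units of voltage: kg·m²/(s³·A)

Answer: kg·m²/(s³·A)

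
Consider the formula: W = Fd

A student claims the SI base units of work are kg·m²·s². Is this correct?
Units of each symbol in W = Fd:
  F (force): kg·m/s²
  d (displacement): m

Multiplying the contributions: [kg·m/s²] · [m]
Adding exponents of each base unit: kg: 1, m: 2, s: -2
SI base units of work: kg·m²/s²

The claimed units kg·m²·s² (exponents kg: 1, m: 2, s: 2) do not match the derived units kg·m²/s² (exponents kg: 1, m: 2, s: -2), so the claim is incorrect.

Answer: No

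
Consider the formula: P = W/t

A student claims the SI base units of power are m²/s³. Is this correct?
Units of each symbol in P = W/t:
  W (work): kg·m²/s²
  t (time): s  → in the denominator, contributes 1/s

Multiplying the contributions: [kg·m²/s²] · [1/s]
Adding exponents of each base unit: kg: 1, m: 2, s: -3
SI base units of power: kg·m²/s³

The claimed units m²/s³ (exponents m: 2, s: -3) do not match the derived units kg·m²/s³ (exponents kg: 1, m: 2, s: -3), so the claim is incorrect.

Answer: No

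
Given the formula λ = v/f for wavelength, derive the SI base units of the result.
Units of each symbol in λ = v/f:
  v (wave speed): m/s
  f (frequency): 1/s  → in the denominator, contributes s

Multiplying the contributions: [m/s] · [s]
Adding exponents of each base unit: m: 1
SI base units of wavelength: m

Answer: m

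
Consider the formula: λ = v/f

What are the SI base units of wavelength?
Units of each symbol in λ = v/f:
  v (wave speed): m/s
  f (frequency): 1/s  → in the denominator, contributes s

Multiplying the contributions: [m/s] · [s]
Adding exponents of each base unit: m: 1
SI base units of wavelength: m

Answer: m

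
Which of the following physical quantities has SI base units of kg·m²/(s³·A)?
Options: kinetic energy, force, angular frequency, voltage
Checking the SI base units of each option:
  kinetic energy (E = ½mv²): kg·m²/s²  ✗
  force (F = ma): kg·m/s²  ✗
  angular frequency (ω = 2πf): 1/s  ✗
  voltage (V = IR): kg·m²/(s³·A)  ✓ matches

Only voltage has units kg·m²/(s³·A).

Answer: voltage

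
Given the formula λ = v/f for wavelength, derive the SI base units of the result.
Units of each symbol in λ = v/f:
  v (wave speed): m/s
  f (frequency): 1/s  → in the denominator, contributes s

Multiplying the contributions: [m/s] · [s]
Adding exponents of each base unit: m: 1
SI base units of wavelength: m

Answer: m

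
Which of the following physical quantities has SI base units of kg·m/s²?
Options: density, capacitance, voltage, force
Checking the SI base units of each option:
  density (ρ = m/V): kg/m³  ✗
  capacitance (C = Q/V): s⁴·A²/(kg·m²)  ✗
  voltage (V = IR): kg·m²/(s³·A)  ✗
  force (F = ma): kg·m/s²  ✓ matches

Only force has units kg·m/s².

Answer: force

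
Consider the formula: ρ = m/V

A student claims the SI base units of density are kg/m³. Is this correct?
Units of each symbol in ρ = m/V:
  m (mass): kg
  V (volume): m³  → in the denominator, contributes 1/m³

Multiplying the contributions: [kg] · [1/m³]
Adding exponents of each base unit: kg: 1, m: -3
SI base units of density: kg/m³

The claimed units kg/m³ match the derived units, so the claim is correct.

Answer: Yes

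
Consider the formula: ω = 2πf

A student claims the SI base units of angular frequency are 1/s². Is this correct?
Units of each symbol in ω = 2πf:
  f (frequency): 1/s
  The factor 2π is dimensionless.

Multiplying the contributions: [1/s]
Adding exponents of each base unit: s: -1
SI base units of angular frequency: 1/s

The claimed units 1/s² (exponents s: -2) do not match the derived units 1/s (exponents s: -1), so the claim is incorrect.

Answer: No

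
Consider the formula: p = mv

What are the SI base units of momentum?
Units of each symbol in p = mv:
  m (mass): kg
  v (velocity): m/s

Multiplying the contributions: [kg] · [m/s]
Adding exponents of each base unit: kg: 1, m: 1, s: -1
SI base units of momentum: kg·m/s

Answer: kg·m/s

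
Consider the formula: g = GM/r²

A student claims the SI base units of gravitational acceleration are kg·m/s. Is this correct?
Units of each symbol in g = GM/r²:
  G (gravitational constant): m³/(kg·s²)
  M (mass): kg
  r (distance): m  → to the power 2 in the denominator, contributes 1/m²

Multiplying the contributions: [m³/(kg·s²)] · [kg] · [1/m²]
Adding exponents of each base unit: m: 1, s: -2
SI base units of gravitational acceleration: m/s²

The claimed units kg·m/s (exponents kg: 1, m: 1, s: -1) do not match the derived units m/s² (exponents m: 1, s: -2), so the claim is incorrect.

Answer: No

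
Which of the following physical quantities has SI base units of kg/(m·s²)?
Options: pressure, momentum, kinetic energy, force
Checking the SI base units of each option:
  pressure (P = F/A): kg/(m·s²)  ✓ matches
  momentum (p = mv): kg·m/s  ✗
  kinetic energy (E = ½mv²): kg·m²/s²  ✗
  force (F = ma): kg·m/s²  ✗

Only pressure has units kg/(m·s²).

Answer: pressure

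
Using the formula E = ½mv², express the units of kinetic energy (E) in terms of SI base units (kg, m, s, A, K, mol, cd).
Units of each symbol in E = ½mv²:
  m (mass): kg
  v (speed): m/s  → to the power 2, contributes m²/s²
  The factor ½ is dimensionless.

Multiplying the contributions: [kg] · [m²/s²]
Adding exponents of each base unit: kg: 1, m: 2, s: -2
SI base units of kinetic energy: kg·m²/s²

Answer: kg·m²/s²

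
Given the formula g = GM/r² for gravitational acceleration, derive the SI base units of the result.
Units of each symbol in g = GM/r²:
  G (gravitational constant): m³/(kg·s²)
  M (mass): kg
  r (distance): m  → to the power 2 in the denominator, contributes 1/m²

Multiplying the contributions: [m³/(kg·s²)] · [kg] · [1/m²]
Adding exponents of each base unit: m: 1, s: -2
SI base units of gravitational acceleration: m/s²

Answer: m/s²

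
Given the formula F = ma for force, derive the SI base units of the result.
Units of each symbol in F = ma:
  m (mass): kg
  a (acceleration): m/s²

Multiplying the contributions: [kg] · [m/s²]
Adding exponents of each base unit: kg: 1, m: 1, s: -2
SI base units of force: kg·m/s²

Answer: kg·m/s²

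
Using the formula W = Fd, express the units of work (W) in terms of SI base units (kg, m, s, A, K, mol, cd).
Units of each symbol in W = Fd:
  F (force): kg·m/s²
  d (displacement): m

Multiplying the contributions: [kg·m/s²] · [m]
Adding exponents of each base unit: kg: 1, m: 2, s: -2
SI base units of work: kg·m²/s²

Answer: kg·m²/s²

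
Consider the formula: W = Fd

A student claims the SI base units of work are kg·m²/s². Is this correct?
Units of each symbol in W = Fd:
  F (force): kg·m/s²
  d (displacement): m

Multiplying the contributions: [kg·m/s²] · [m]
Adding exponents of each base unit: kg: 1, m: 2, s: -2
SI base units of work: kg·m²/s²

The claimed units kg·m²/s² match the derived units, so the claim is correct.

Answer: Yes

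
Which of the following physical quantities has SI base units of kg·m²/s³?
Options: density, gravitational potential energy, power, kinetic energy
Checking the SI base units of each option:
  density (ρ = m/V): kg/m³  ✗
  gravitational potential energy (U = -GMm/r): kg·m²/s²  ✗
  power (P = W/t): kg·m²/s³  ✓ matches
  kinetic energy (E = ½mv²): kg·m²/s²  ✗

Only power has units kg·m²/s³.

Answer: power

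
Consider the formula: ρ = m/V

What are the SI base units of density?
Units of each symbol in ρ = m/V:
  m (mass): kg
  V (volume): m³  → in the denominator, contributes 1/m³

Multiplying the contributions: [kg] · [1/m³]
Adding exponents of each base unit: kg: 1, m: -3
SI base units of density: kg/m³

Answer: kg/m³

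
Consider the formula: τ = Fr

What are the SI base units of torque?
Units of each symbol in τ = Fr:
  F (force): kg·m/s²
  r (lever arm): m

Multiplying the contributions: [kg·m/s²] · [m]
Adding exponents of each base unit: kg: 1, m: 2, s: -2
SI base units of torque: kg·m²/s²

Answer: kg·m²/s²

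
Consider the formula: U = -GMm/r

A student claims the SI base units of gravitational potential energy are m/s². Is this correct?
Units of each symbol in U = -GMm/r:
  G (gravitational constant): m³/(kg·s²)
  M (mass): kg
  m (mass): kg
  r (distance): m  → in the denominator, contributes 1/m
  The minus sign does not affect the units.

Multiplying the contributions: [m³/(kg·s²)] · [kg] · [kg] · [1/m]
Adding exponents of each base unit: kg: 1, m: 2, s: -2
SI base units of gravitational potential energy: kg·m²/s²

The claimed units m/s² (exponents m: 1, s: -2) do not match the derived units kg·m²/s² (exponents kg: 1, m: 2, s: -2), so the claim is incorrect.

Answer: No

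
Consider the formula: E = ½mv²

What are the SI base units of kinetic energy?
Units of each symbol in E = ½mv²:
  m (mass): kg
  v (speed): m/s  → to the power 2, contributes m²/s²
  The factor ½ is dimensionless.

Multiplying the contributions: [kg] · [m²/s²]
Adding exponents of each base unit: kg: 1, m: 2, s: -2
SI base units of kinetic energy: kg·m²/s²

Answer: kg·m²/s²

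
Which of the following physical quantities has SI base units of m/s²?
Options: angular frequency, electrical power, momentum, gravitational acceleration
Checking the SI base units of each option:
  angular frequency (ω = 2πf): 1/s  ✗
  electrical power (P = IV): kg·m²/s³  ✗
  momentum (p = mv): kg·m/s  ✗
  gravitational acceleration (g = GM/r²): m/s²  ✓ matches

Only gravitational acceleration has units m/s².

Answer: gravitational acceleration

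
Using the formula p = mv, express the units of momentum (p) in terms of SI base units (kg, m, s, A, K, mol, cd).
Units of each symbol in p = mv:
  m (mass): kg
  v (velocity): m/s

Multiplying the contributions: [kg] · [m/s]
Adding exponents of each base unit: kg: 1, m: 1, s: -1
SI base units of momentum: kg·m/s

Answer: kg·m/s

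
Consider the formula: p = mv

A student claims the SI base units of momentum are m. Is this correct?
Units of each symbol in p = mv:
  m (mass): kg
  v (velocity): m/s

Multiplying the contributions: [kg] · [m/s]
Adding exponents of each base unit: kg: 1, m: 1, s: -1
SI base units of momentum: kg·m/s

The claimed units m (exponents m: 1) do not match the derived units kg·m/s (exponents kg: 1, m: 1, s: -1), so the claim is incorrect.

Answer: No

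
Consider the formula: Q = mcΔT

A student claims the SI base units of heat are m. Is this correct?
Units of each symbol in Q = mcΔT:
  m (mass): kg
  c (specific heat capacity, in J/(kg·K)): m²/(s²·K)
  ΔT (temperature change): K

Multiplying the contributions: [kg] · [m²/(s²·K)] · [K]
Adding exponents of each base unit: kg: 1, m: 2, s: -2
SI base units of heat: kg·m²/s²

The claimed units m (exponents m: 1) do not match the derived units kg·m²/s² (exponents kg: 1, m: 2, s: -2), so the claim is incorrect.

Answer: No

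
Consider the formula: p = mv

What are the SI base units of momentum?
Units of each symbol in p = mv:
  m (mass): kg
  v (velocity): m/s

Multiplying the contributions: [kg] · [m/s]
Adding exponents of each base unit: kg: 1, m: 1, s: -1
SI base units of momentum: kg·m/s

Answer: kg·m/s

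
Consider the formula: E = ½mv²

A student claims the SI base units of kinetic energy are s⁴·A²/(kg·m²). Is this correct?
Units of each symbol in E = ½mv²:
  m (mass): kg
  v (speed): m/s  → to the power 2, contributes m²/s²
  The factor ½ is dimensionless.

Multiplying the contributions: [kg] · [m²/s²]
Adding exponents of each base unit: kg: 1, m: 2, s: -2
SI base units of kinetic energy: kg·m²/s²

The claimed units s⁴·A²/(kg·m²) (exponents kg: -1, m: -2, s: 4, A: 2) do not match the derived units kg·m²/s² (exponents kg: 1, m: 2, s: -2), so the claim is incorrect.

Answer: No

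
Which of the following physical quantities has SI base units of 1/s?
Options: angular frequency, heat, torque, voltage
Checking the SI base units of each option:
  angular frequency (ω = 2πf): 1/s  ✓ matches
  heat (Q = mcΔT): kg·m²/s²  ✗
  torque (τ = Fr): kg·m²/s²  ✗
  voltage (V = IR): kg·m²/(s³·A)  ✗

Only angular frequency has units 1/s.

Answer: angular frequency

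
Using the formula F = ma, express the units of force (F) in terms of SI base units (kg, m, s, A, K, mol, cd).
Units of each symbol in F = ma:
  m (mass): kg
  a (acceleration): m/s²

Multiplying the contributions: [kg] · [m/s²]
Adding exponents of each base unit: kg: 1, m: 1, s: -2
SI base units of force: kg·m/s²

Answer: kg·m/s²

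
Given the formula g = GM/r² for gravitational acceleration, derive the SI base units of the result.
Units of each symbol in g = GM/r²:
  G (gravitational constant): m³/(kg·s²)
  M (mass): kg
  r (distance): m  → to the power 2 in the denominator, contributes 1/m²

Multiplying the contributions: [m³/(kg·s²)] · [kg] · [1/m²]
Adding exponents of each base unit: m: 1, s: -2
SI base units of gravitational acceleration: m/s²

Answer: m/s²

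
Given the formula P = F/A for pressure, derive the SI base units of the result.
Units of each symbol in P = F/A:
  F (force): kg·m/s²
  A (area): m²  → in the denominator, contributes 1/m²

Multiplying the contributions: [kg·m/s²] · [1/m²]
Adding exponents of each base unit: kg: 1, m: -1, s: -2
SI base units of pressure: kg/(m·s²)

Answer: kg/(m·s²)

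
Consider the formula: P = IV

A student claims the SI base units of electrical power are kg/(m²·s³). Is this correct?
Units of each symbol in P = IV:
  I (current): A
  V (voltage, in volts): kg·m²/(s³·A)

Multiplying the contributions: [A] · [kg·m²/(s³·A)]
Adding exponents of each base unit: kg: 1, m: 2, s: -3
SI base units of electrical power: kg·m²/s³

The claimed units kg/(m²·s³) (exponents kg: 1, m: -2, s: -3) do not match the derived units kg·m²/s³ (exponents kg: 1, m: 2, s: -3), so the claim is incorrect.

Answer: No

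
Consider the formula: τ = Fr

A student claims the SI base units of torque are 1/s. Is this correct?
Units of each symbol in τ = Fr:
  F (force): kg·m/s²
  r (lever arm): m

Multiplying the contributions: [kg·m/s²] · [m]
Adding exponents of each base unit: kg: 1, m: 2, s: -2
SI base units of torque: kg·m²/s²

The claimed units 1/s (exponents s: -1) do not match the derived units kg·m²/s² (exponents kg: 1, m: 2, s: -2), so the claim is incorrect.

Answer: No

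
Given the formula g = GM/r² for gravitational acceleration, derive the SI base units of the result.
Units of each symbol in g = GM/r²:
  G (gravitational constant): m³/(kg·s²)
  M (mass): kg
  r (distance): m  → to the power 2 in the denominator, contributes 1/m²

Multiplying the contributions: [m³/(kg·s²)] · [kg] · [1/m²]
Adding exponents of each base unit: m: 1, s: -2
SI base units of gravitational acceleration: m/s²

Answer: m/s²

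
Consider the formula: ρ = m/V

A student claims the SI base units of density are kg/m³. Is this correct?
Units of each symbol in ρ = m/V:
  m (mass): kg
  V (volume): m³  → in the denominator, contributes 1/m³

Multiplying the contributions: [kg] · [1/m³]
Adding exponents of each base unit: kg: 1, m: -3
SI base units of density: kg/m³

The claimed units kg/m³ match the derived units, so the claim is correct.

Answer: Yes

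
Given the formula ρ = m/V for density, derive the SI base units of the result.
Units of each symbol in ρ = m/V:
  m (mass): kg
  V (volume): m³  → in the denominator, contributes 1/m³

Multiplying the contributions: [kg] · [1/m³]
Adding exponents of each base unit: kg: 1, m: -3
SI base units of density: kg/m³

Answer: kg/m³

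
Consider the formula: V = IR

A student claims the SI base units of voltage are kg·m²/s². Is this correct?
Units of each symbol in V = IR:
  I (current): A
  R (resistance, in ohms): kg·m²/(s³·A²)

Multiplying the contributions: [A] · [kg·m²/(s³·A²)]
Adding exponents of each base unit: kg: 1, m: 2, s: -3, A: -1
SI base units of voltage: kg·m²/(s³·A)

The claimed units kg·m²/s² (exponents kg: 1, m: 2, s: -2) do not match the derived units kg·m²/(s³·A) (exponents kg: 1, m: 2, s: -3, A: -1), so the claim is incorrect.

Answer: No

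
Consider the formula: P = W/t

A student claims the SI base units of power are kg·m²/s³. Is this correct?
Units of each symbol in P = W/t:
  W (work): kg·m²/s²
  t (time): s  → in the denominator, contributes 1/s

Multiplying the contributions: [kg·m²/s²] · [1/s]
Adding exponents of each base unit: kg: 1, m: 2, s: -3
SI base units of power: kg·m²/s³

The claimed units kg·m²/s³ match the derived units, so the claim is correct.

Answer: Yes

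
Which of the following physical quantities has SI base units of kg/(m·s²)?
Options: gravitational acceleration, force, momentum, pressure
Checking the SI base units of each option:
  gravitational acceleration (g = GM/r²): m/s²  ✗
  force (F = ma): kg·m/s²  ✗
  momentum (p = mv): kg·m/s  ✗
  pressure (P = F/A): kg/(m·s²)  ✓ matches

Only pressure has units kg/(m·s²).

Answer: pressure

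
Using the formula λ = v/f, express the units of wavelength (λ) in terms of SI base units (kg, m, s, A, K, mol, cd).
Units of each symbol in λ = v/f:
  v (wave speed): m/s
  f (frequency): 1/s  → in the denominator, contributes s

Multiplying the contributions: [m/s] · [s]
Adding exponents of each base unit: m: 1
SI base units of wavelength: m

Answer: m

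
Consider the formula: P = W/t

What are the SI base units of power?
Units of each symbol in P = W/t:
  W (work): kg·m²/s²
  t (time): s  → in the denominator, contributes 1/s

Multiplying the contributions: [kg·m²/s²] · [1/s]
Adding exponents of each base unit: kg: 1, m: 2, s: -3
SI base units of power: kg·m²/s³

Answer: kg·m²/s³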